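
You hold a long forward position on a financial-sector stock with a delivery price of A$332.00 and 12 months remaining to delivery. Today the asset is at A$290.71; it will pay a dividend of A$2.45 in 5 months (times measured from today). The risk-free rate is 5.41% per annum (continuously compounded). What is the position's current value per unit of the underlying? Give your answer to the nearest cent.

PV(remaining dividends) I = 2.45·e^(−0.0541·5/12) = 2.3954
Current forward F = (S − I)·e^(rT) = (290.71 − 2.3954)·e^(0.0541·12/12) = 288.3146 × 1.055590 = 304.3420
Value (long) = (F − K)·e^(−rT) = (304.3420 − 332.00) × 0.947337 = -26.2014
Value = -A$26.20

-A$26.20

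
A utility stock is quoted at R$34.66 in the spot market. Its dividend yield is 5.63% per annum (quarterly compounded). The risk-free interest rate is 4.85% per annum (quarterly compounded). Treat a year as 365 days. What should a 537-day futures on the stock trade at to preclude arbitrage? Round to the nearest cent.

F = S · (1+r/4)^(4T) / (1+q/4)^(4T)
= 34.66 × 1.073501 / 1.085730 = 34.66 × 0.988737
F = R$34.27

R$34.27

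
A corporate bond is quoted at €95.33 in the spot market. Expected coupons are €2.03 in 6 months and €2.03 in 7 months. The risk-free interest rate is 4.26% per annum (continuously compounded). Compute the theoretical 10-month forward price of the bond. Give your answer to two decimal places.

PV(coupons) I = 2.03·e^(−0.0426·6/12) + 2.03·e^(−0.0426·7/12)
I = 1.9872 + 1.9802 = 3.9674
F = (S − I)·e^(rT) = (95.33 − 3.9674) · e^(0.0426·10/12)
= 91.3626 · e^0.035500 = 91.3626 × 1.036138 = €94.66

€94.66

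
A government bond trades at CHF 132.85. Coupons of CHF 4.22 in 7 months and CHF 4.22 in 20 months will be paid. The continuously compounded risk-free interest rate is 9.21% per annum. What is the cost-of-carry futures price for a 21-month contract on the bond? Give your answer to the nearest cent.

PV(coupons) I = 4.22·e^(−0.0921·7/12) + 4.22·e^(−0.0921·20/12)
I = 3.9993 + 3.6195 = 7.6188
F = (S − I)·e^(rT) = (132.85 − 7.6188) · e^(0.0921·21/12)
= 125.2312 · e^0.161175 = 125.2312 × 1.174891 = CHF 147.13

CHF 147.13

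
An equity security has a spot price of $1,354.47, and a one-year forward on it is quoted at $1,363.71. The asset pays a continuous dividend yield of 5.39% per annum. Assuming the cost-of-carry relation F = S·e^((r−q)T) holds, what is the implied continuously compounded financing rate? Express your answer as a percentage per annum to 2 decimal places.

From F = S·e^((r−q)T): (r − q) = ln(F/S)/T
ln(1363.71/1354.47) = ln(1.006822) = 0.006799
(r − q) = 0.006799 / (12/12) = 0.006799
r = ln(F/S)/T + q = 0.006799 + 0.0539 = 0.060699
r = 6.07%

6.07%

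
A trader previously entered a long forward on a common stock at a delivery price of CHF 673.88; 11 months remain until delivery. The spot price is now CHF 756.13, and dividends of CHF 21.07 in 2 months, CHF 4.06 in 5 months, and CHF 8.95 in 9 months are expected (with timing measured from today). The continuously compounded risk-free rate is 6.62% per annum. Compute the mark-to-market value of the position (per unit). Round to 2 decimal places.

CHF 88.62

PV(remaining dividends) I = 21.07·e^(−0.0662·2/12) + 4.06·e^(−0.0662·5/12) + 8.95·e^(−0.0662·9/12) = 33.3048
Current forward F = (S − I)·e^(rT) = (756.13 − 33.3048)·e^(0.0662·11/12) = 722.8252 × 1.062562 = 768.0466
Value (long) = (F − K)·e^(−rT) = (768.0466 − 673.88) × 0.941121 = 88.6222
Value = CHF 88.62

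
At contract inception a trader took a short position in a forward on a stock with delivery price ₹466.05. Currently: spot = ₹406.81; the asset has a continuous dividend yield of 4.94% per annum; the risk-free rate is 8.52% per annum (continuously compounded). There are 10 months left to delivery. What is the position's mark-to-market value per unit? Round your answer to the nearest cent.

Current fair forward for the remaining 10 months: F = S·e^((r − q)·T), (r − q) = 0.0852 − 0.0494 = 0.0358
F = 406.81 · e^(0.0358 × 10/12) = 406.81 × 1.030283 = 419.1294
Value of long forward = (F − K)·e^(−rT) = (419.1294 − 466.05) · e^(−0.0852·10/12)
= -46.9206 × 0.931462 = -43.70
Short position value = −(long value) = ₹43.70

₹43.70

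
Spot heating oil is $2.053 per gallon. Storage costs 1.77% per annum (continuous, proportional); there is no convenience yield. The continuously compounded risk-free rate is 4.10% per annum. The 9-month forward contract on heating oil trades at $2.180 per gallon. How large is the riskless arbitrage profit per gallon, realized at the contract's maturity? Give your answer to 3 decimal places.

$0.035 per gallon

Fair forward: F* = S·e^(carry·T), with carry = (r + u) = 0.0410 + 0.0177 = 0.0587
F* = 2.053 · e^(0.0587 × 9/12) = 2.053 · e^0.044025 = 2.053 × 1.045008 = $2.1454
Market $2.180 > fair $2.1454: forward overpriced → cash-and-carry (buy spot, short the forward).
At maturity, profit = |F_mkt − F*| = |2.180 − 2.1454| = $0.035 per gallon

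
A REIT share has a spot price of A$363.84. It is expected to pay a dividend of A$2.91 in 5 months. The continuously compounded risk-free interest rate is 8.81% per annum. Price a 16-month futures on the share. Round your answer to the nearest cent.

PV(dividends) I = 2.91·e^(−0.0881·5/12)
I = 2.8051
F = (S − I)·e^(rT) = (363.84 − 2.8051) · e^(0.0881·16/12)
= 361.0349 · e^0.117467 = 361.0349 × 1.124645 = A$406.04

A$406.04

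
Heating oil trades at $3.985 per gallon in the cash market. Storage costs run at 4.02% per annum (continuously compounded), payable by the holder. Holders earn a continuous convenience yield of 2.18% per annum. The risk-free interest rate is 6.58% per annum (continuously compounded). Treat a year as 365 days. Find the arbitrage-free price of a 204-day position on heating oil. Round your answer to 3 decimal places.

$4.177 per gallon

Net carry = r + u − y = 0.0658 + 0.0402 − 0.0218 = 0.0842
F = S·e^((r+u−y)T) = 3.985 · e^(0.0842 × 204/365) = 3.985 · e^0.047060
= 3.985 × 1.048185 = $4.177 per gallon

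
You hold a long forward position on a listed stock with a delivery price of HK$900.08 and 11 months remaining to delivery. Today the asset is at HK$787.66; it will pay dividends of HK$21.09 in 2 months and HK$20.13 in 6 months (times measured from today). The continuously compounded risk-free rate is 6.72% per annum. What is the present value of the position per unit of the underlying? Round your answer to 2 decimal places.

PV(remaining dividends) I = 21.09·e^(−0.0672·2/12) + 20.13·e^(−0.0672·6/12) = 40.3200
Current forward F = (S − I)·e^(rT) = (787.66 − 40.3200)·e^(0.0672·11/12) = 747.3400 × 1.063537 = 794.8237
Value (long) = (F − K)·e^(−rT) = (794.8237 − 900.08) × 0.940259 = -98.9682
Value = -HK$98.97

-HK$98.97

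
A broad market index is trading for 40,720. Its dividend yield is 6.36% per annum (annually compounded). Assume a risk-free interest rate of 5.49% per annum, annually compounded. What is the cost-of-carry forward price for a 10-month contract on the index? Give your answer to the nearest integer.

40,442

F = S · (1+r)^T / (1+q)^T
= 40720 × 1.045545 / 1.052726 = 40720 × 0.993179
F = 40,442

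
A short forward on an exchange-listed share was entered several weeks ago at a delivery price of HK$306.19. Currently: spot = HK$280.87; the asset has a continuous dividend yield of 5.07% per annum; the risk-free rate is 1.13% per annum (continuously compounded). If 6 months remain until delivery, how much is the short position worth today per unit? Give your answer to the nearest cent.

Current fair forward for the remaining 6 months: F = S·e^((r − q)·T), (r − q) = 0.0113 − 0.0507 = -0.0394
F = 280.87 · e^(-0.0394 × 6/12) = 280.87 × 0.980493 = 275.3911
Value of long forward = (F − K)·e^(−rT) = (275.3911 − 306.19) · e^(−0.0113·6/12)
= -30.7989 × 0.994366 = -30.63
Short position value = −(long value) = HK$30.63

HK$30.63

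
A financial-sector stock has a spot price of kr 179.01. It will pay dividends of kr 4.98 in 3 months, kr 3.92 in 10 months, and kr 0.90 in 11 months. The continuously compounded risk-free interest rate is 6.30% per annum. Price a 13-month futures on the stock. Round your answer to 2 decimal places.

PV(dividends) I = 4.98·e^(−0.0630·3/12) + 3.92·e^(−0.0630·10/12) + 0.90·e^(−0.0630·11/12)
I = 4.9022 + 3.7195 + 0.8495 = 9.4712
F = (S − I)·e^(rT) = (179.01 − 9.4712) · e^(0.0630·13/12)
= 169.5388 · e^0.068250 = 169.5388 × 1.070633 = kr 181.51

kr 181.51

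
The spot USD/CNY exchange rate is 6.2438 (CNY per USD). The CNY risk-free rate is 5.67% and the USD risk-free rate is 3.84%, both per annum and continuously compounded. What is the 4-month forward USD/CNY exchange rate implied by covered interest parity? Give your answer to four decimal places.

6.2820

F = S·e^((r_CNY − r_USD)T) = 6.2438 · e^((0.0567 − 0.0384) × 4/12)
= 6.2438 · e^0.006100 = 6.2438 × 1.006119
F = 6.2820 CNY per USD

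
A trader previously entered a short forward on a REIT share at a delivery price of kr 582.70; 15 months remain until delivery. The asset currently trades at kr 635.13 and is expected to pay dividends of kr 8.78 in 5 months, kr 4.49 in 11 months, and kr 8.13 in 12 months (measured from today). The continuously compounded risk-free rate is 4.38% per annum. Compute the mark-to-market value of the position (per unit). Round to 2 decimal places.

PV(remaining dividends) I = 8.78·e^(−0.0438·5/12) + 4.49·e^(−0.0438·11/12) + 8.13·e^(−0.0438·12/12) = 20.7161
Current forward F = (S − I)·e^(rT) = (635.13 − 20.7161)·e^(0.0438·15/12) = 614.4139 × 1.056277 = 648.9913
Value (long) = (F − K)·e^(−rT) = (648.9913 − 582.70) × 0.946722 = 62.7594
Short position value = −(long value) = -kr 62.76

-kr 62.76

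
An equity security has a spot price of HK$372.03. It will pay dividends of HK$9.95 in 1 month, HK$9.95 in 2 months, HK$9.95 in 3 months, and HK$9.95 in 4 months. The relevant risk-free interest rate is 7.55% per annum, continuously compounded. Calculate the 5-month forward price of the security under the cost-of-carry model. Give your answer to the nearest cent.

PV(dividends) I = 9.95·e^(−0.0755·1/12) + 9.95·e^(−0.0755·2/12) + 9.95·e^(−0.0755·3/12) + 9.95·e^(−0.0755·4/12)
I = 9.8876 + 9.8256 + 9.7640 + 9.7027 = 39.1799
F = (S − I)·e^(rT) = (372.03 − 39.1799) · e^(0.0755·5/12)
= 332.8501 · e^0.031458 = 332.8501 × 1.031958 = HK$343.49

HK$343.49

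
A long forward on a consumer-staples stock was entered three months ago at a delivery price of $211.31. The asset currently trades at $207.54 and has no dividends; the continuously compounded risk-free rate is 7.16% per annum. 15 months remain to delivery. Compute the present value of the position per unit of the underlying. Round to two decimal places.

$14.32

Current fair forward for the remaining 15 months: F = S·e^(r·T), r = 0.0716
F = 207.54 · e^(0.0716 × 15/12) = 207.54 × 1.093627 = 226.9713
Value of long forward = (F − K)·e^(−rT) = (226.9713 − 211.31) · e^(−0.0716·15/12)
= 15.6613 × 0.914388 = 14.32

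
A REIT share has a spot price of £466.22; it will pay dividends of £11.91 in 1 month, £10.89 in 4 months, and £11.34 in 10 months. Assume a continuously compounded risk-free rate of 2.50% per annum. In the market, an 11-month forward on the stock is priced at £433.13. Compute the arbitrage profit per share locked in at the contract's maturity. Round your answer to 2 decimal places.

£9.32 per share

PV(dividends) I = 11.91·e^(−0.0250·1/12) + 10.89·e^(−0.0250·4/12) + 11.34·e^(−0.0250·10/12) = 33.7910
Fair forward F* = (S − I)·e^(rT) = (466.22 − 33.7910)·e^0.022917 = 432.4290 × 1.023182 = 442.4536
Market £433.13 < fair 442.4536: forward underpriced → reverse cash-and-carry (short the stock, invest proceeds at r, pay the dividends, go long the forward).
Profit at T = |F_mkt − F*| = |433.13 − 442.4536| = £9.32 per share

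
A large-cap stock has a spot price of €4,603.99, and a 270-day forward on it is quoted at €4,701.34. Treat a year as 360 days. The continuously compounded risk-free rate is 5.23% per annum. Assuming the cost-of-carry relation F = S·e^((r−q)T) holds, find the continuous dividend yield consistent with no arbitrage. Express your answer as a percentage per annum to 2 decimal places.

From F = S·e^((r−q)T): (r − q) = ln(F/S)/T
ln(4701.34/4603.99) = ln(1.021145) = 0.020925
(r − q) = 0.020925 / (270/360) = 0.027900
q = r − ln(F/S)/T = 0.0523 − 0.027900 = 0.024400
q = 2.44%

2.44%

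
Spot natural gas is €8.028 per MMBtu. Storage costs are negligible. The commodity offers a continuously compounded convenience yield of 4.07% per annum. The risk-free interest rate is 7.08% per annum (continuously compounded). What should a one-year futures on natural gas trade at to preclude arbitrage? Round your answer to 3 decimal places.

€8.273 per MMBtu

Net carry = r + u − y = 0.0708 + 0.0000 − 0.0407 = 0.0301
F = S·e^((r+u−y)T) = 8.028 · e^(0.0301 × 12/12) = 8.028 · e^0.030100
= 8.028 × 1.030558 = €8.273 per MMBtu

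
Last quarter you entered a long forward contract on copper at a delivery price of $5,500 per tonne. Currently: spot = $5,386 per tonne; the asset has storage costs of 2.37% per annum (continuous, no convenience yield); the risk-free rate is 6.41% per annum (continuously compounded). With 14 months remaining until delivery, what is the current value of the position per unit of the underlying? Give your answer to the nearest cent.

Current fair forward for the remaining 14 months: F = S·e^((r + u)·T), (r + u) = 0.0641 + 0.0237 = 0.0878
F = 5386 · e^(0.0878 × 14/12) = 5386 × 1.10786344 = 5966.9525
Value of long forward = (F − K)·e^(−rT) = (5966.9525 − 5500) · e^(−0.0641·14/12)
= 466.9525 × 0.92794452 = 433.31

$433.31 per tonne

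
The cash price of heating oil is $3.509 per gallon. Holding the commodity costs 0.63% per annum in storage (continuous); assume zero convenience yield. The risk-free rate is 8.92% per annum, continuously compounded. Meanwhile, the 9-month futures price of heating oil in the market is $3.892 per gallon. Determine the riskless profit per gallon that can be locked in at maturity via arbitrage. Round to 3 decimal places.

Fair futures: F* = S·e^(carry·T), with carry = (r + u) = 0.0892 + 0.0063 = 0.0955
F* = 3.509 · e^(0.0955 × 9/12) = 3.509 · e^0.071625 = 3.509 × 1.074252 = $3.7696
Market $3.892 > fair $3.7696: forward overpriced → cash-and-carry (buy spot, short the forward).
At maturity, profit = |F_mkt − F*| = |3.892 − 3.7696| = $0.122 per gallon

$0.122 per gallon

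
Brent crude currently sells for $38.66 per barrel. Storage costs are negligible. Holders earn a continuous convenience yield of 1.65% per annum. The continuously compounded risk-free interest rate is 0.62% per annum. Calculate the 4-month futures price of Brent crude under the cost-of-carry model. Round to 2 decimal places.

Net carry = r + u − y = 0.0062 + 0.0000 − 0.0165 = -0.0103
F = S·e^((r+u−y)T) = 38.66 · e^(-0.0103 × 4/12) = 38.66 · e^-0.003433
= 38.66 × 0.996573 = $38.53 per barrel

$38.53 per barrel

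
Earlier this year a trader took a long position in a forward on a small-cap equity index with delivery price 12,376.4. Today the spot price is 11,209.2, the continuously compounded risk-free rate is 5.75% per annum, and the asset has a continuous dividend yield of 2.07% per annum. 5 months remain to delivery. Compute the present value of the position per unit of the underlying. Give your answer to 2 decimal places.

-970.47

Current fair forward for the remaining 5 months: F = S·e^((r − q)·T), (r − q) = 0.0575 − 0.0207 = 0.0368
F = 11209.2 · e^(0.0368 × 5/12) = 11209.2 × 1.01545149 = 11382.3988
Value of long forward = (F − K)·e^(−rT) = (11382.3988 − 12376.4) · e^(−0.0575·5/12)
= -994.0012 × 0.97632639 = -970.47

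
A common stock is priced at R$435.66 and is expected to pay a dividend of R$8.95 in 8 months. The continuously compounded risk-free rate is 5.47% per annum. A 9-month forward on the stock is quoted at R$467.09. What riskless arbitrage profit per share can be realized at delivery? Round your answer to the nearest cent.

PV(dividends) I = 8.95·e^(−0.0547·8/12) = 8.6295
Fair forward F* = (S − I)·e^(rT) = (435.66 − 8.6295)·e^0.041025 = 427.0305 × 1.041878 = 444.9137
Market R$467.09 > fair 444.9137: forward overpriced → cash-and-carry (borrow at r, buy the stock and collect the dividends, short the forward).
Profit at T = |F_mkt − F*| = |467.09 − 444.9137| = R$22.18 per share

R$22.18 per share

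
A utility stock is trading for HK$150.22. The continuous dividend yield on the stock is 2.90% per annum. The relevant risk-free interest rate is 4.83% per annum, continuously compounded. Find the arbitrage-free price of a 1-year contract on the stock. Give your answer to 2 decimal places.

F = S·e^((r − q)T) = 150.22 · e^((0.0483 − 0.0290) × 1)
= 150.22 · e^0.019300 = 150.22 × 1.019487
F = HK$153.15

HK$153.15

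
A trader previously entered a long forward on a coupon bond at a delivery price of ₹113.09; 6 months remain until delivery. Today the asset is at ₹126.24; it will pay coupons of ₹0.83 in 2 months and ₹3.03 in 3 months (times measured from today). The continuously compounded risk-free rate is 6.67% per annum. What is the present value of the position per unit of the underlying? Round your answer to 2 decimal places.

PV(remaining coupons) I = 0.83·e^(−0.0667·2/12) + 3.03·e^(−0.0667·3/12) = 3.8007
Current forward F = (S − I)·e^(rT) = (126.24 − 3.8007)·e^(0.0667·6/12) = 122.4393 × 1.033912 = 126.5915
Value (long) = (F − K)·e^(−rT) = (126.5915 − 113.09) × 0.967200 = 13.0587
Value = ₹13.06

₹13.06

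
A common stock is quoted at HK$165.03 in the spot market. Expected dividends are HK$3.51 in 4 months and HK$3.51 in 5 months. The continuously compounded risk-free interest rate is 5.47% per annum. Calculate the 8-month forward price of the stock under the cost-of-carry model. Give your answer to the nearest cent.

HK$164.03

PV(dividends) I = 3.51·e^(−0.0547·4/12) + 3.51·e^(−0.0547·5/12)
I = 3.4466 + 3.4309 = 6.8775
F = (S − I)·e^(rT) = (165.03 − 6.8775) · e^(0.0547·8/12)
= 158.1525 · e^0.036467 = 158.1525 × 1.037140 = HK$164.03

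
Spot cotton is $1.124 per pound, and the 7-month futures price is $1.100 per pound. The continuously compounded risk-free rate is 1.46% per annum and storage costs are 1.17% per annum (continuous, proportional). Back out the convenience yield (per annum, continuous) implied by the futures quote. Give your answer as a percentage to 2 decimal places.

F = S·e^((r+u−y)T) ⇒ (r+u−y) = ln(F/S)/T
ln(1.100/1.124) = -0.021584; /T ⇒ -0.037001
y = r + u − ln(F/S)/T = 0.0146 + 0.0117 + 0.037001 = 0.063301
y = 6.33%

6.33%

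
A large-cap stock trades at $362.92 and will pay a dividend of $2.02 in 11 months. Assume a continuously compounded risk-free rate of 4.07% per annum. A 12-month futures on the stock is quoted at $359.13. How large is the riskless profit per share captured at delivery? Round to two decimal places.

$16.84 per share

PV(dividends) I = 2.02·e^(−0.0407·11/12) = 1.9460
Fair futures F* = (S − I)·e^(rT) = (362.92 − 1.9460)·e^0.040700 = 360.9740 × 1.041540 = 375.9689
Market $359.13 < fair 375.9689: forward underpriced → reverse cash-and-carry (short the stock, invest proceeds at r, pay the dividends, go long the forward).
Profit at T = |F_mkt − F*| = |359.13 − 375.9689| = $16.84 per share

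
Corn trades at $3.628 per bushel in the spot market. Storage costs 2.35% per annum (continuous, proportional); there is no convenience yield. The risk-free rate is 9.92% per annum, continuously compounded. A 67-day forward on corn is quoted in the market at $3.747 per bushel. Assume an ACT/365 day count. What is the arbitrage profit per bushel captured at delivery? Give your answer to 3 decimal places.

$0.036 per bushel

Fair forward: F* = S·e^(carry·T), with carry = (r + u) = 0.0992 + 0.0235 = 0.1227
F* = 3.628 · e^(0.1227 × 67/365) = 3.628 · e^0.022523 = 3.628 × 1.022779 = $3.7106
Market $3.747 > fair $3.7106: forward overpriced → cash-and-carry (buy spot, short the forward).
At maturity, profit = |F_mkt − F*| = |3.747 − 3.7106| = $0.036 per bushel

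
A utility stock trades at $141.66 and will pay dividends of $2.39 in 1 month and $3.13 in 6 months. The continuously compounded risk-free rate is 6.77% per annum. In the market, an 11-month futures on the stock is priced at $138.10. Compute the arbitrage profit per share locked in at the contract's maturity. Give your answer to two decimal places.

$6.88 per share

PV(dividends) I = 2.39·e^(−0.0677·1/12) + 3.13·e^(−0.0677·6/12) = 5.4024
Fair futures F* = (S − I)·e^(rT) = (141.66 − 5.4024)·e^0.062058 = 136.2576 × 1.064024 = 144.9814
Market $138.10 < fair 144.9814: forward underpriced → reverse cash-and-carry (short the stock, invest proceeds at r, pay the dividends, go long the forward).
Profit at T = |F_mkt − F*| = |138.10 − 144.9814| = $6.88 per share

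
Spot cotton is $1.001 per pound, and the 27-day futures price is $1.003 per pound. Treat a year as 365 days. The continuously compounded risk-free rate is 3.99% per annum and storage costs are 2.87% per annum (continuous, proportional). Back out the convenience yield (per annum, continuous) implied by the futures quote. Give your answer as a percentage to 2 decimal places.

F = S·e^((r+u−y)T) ⇒ (r+u−y) = ln(F/S)/T
ln(1.003/1.001) = 0.001996; /T ⇒ 0.026983
y = r + u − ln(F/S)/T = 0.0399 + 0.0287 − 0.026983 = 0.041617
y = 4.16%

4.16%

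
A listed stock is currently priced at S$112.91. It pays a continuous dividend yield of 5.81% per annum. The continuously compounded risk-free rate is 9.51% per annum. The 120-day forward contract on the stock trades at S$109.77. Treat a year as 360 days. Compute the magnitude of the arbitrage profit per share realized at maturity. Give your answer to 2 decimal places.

Fair forward: F* = S·e^(carry·T), with carry = (r − q) = 0.0951 − 0.0581 = 0.0370
F* = 112.91 · e^(0.0370 × 120/360) = 112.91 · e^0.012333 = 112.91 × 1.012409 = S$114.3111
Market S$109.77 < fair S$114.3111: forward underpriced → reverse cash-and-carry (short spot, go long the forward).
At maturity, profit = |F_mkt − F*| = |109.77 − 114.3111| = S$4.54 per share

S$4.54 per share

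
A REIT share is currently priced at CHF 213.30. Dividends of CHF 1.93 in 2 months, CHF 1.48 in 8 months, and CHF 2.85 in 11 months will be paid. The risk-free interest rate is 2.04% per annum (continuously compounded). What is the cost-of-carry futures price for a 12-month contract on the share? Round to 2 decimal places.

CHF 211.39

PV(dividends) I = 1.93·e^(−0.0204·2/12) + 1.48·e^(−0.0204·8/12) + 2.85·e^(−0.0204·11/12)
I = 1.9234 + 1.4600 + 2.7972 = 6.1806
F = (S − I)·e^(rT) = (213.30 − 6.1806) · e^(0.0204·12/12)
= 207.1194 · e^0.020400 = 207.1194 × 1.020610 = CHF 211.39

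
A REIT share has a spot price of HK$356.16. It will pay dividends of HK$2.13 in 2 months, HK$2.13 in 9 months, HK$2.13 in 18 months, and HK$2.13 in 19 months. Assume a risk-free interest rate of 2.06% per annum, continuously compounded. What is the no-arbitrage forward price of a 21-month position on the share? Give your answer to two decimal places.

HK$360.58

PV(dividends) I = 2.13·e^(−0.0206·2/12) + 2.13·e^(−0.0206·9/12) + 2.13·e^(−0.0206·18/12) + 2.13·e^(−0.0206·19/12)
I = 2.1227 + 2.0973 + 2.0652 + 2.0616 = 8.3468
F = (S − I)·e^(rT) = (356.16 − 8.3468) · e^(0.0206·21/12)
= 347.8132 · e^0.036050 = 347.8132 × 1.036708 = HK$360.58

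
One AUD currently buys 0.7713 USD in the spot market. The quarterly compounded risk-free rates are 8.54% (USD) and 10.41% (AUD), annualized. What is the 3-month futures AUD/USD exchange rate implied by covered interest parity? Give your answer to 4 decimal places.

By covered interest parity, F = S · (1+r_USD/4)^(4T) / (1+r_AUD/4)^(4T)
= 0.7713 × 1.021350 / 1.026025 = 0.7713 × 0.995444
F = 0.7678 USD per AUD

0.7678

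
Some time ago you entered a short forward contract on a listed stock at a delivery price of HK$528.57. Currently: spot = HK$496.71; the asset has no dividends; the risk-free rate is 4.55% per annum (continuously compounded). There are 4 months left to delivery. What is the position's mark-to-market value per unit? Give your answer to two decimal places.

Current fair forward for the remaining 4 months: F = S·e^(r·T), r = 0.0455
F = 496.71 · e^(0.0455 × 4/12) = 496.71 × 1.015282 = 504.3007
Value of long forward = (F − K)·e^(−rT) = (504.3007 − 528.57) · e^(−0.0455·4/12)
= -24.2693 × 0.984948 = -23.90
Short position value = −(long value) = HK$23.90

HK$23.90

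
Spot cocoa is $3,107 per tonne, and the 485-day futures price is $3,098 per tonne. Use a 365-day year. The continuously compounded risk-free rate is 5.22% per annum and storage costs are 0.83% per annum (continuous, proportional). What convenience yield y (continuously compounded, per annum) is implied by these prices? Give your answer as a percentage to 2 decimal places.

F = S·e^((r+u−y)T) ⇒ (r+u−y) = ln(F/S)/T
ln(3098/3107) = -0.002901; /T ⇒ -0.002183
y = r + u − ln(F/S)/T = 0.0522 + 0.0083 + 0.002183 = 0.062683
y = 6.27%

6.27%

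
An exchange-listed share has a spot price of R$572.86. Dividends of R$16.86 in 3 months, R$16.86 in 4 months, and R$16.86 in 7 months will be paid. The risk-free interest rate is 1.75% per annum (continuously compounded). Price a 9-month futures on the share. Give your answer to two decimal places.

R$529.53

PV(dividends) I = 16.86·e^(−0.0175·3/12) + 16.86·e^(−0.0175·4/12) + 16.86·e^(−0.0175·7/12)
I = 16.7864 + 16.7619 + 16.6888 = 50.2371
F = (S − I)·e^(rT) = (572.86 − 50.2371) · e^(0.0175·9/12)
= 522.6229 · e^0.013125 = 522.6229 × 1.013212 = R$529.53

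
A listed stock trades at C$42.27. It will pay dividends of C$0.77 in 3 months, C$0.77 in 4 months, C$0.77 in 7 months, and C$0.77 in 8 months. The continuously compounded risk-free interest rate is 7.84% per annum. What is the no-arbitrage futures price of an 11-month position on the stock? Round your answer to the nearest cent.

C$42.23

PV(dividends) I = 0.77·e^(−0.0784·3/12) + 0.77·e^(−0.0784·4/12) + 0.77·e^(−0.0784·7/12) + 0.77·e^(−0.0784·8/12)
I = 0.7551 + 0.7501 + 0.7356 + 0.7308 = 2.9716
F = (S − I)·e^(rT) = (42.27 − 2.9716) · e^(0.0784·11/12)
= 39.2984 · e^0.071867 = 39.2984 × 1.074512 = C$42.23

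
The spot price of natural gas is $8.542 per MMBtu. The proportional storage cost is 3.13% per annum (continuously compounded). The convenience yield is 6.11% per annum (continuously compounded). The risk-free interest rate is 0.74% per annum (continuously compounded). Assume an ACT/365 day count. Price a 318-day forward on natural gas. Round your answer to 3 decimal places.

Net carry = r + u − y = 0.0074 + 0.0313 − 0.0611 = -0.0224
F = S·e^((r+u−y)T) = 8.542 · e^(-0.0224 × 318/365) = 8.542 · e^-0.019516
= 8.542 × 0.980673 = $8.377 per MMBtu

$8.377 per MMBtu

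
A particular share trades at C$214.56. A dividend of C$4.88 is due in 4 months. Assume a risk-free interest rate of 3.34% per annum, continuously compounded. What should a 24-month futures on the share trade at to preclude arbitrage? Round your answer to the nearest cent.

PV(dividends) I = 4.88·e^(−0.0334·4/12)
I = 4.8260
F = (S − I)·e^(rT) = (214.56 − 4.8260) · e^(0.0334·24/12)
= 209.7340 · e^0.066800 = 209.7340 × 1.069082 = C$224.22

C$224.22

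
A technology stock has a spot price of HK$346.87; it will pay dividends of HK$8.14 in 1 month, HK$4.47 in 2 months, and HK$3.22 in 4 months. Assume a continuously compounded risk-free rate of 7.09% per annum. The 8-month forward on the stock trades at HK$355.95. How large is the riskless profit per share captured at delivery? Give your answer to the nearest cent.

HK$8.70 per share

PV(dividends) I = 8.14·e^(−0.0709·1/12) + 4.47·e^(−0.0709·2/12) + 3.22·e^(−0.0709·4/12) = 15.6543
Fair forward F* = (S − I)·e^(rT) = (346.87 − 15.6543)·e^0.047267 = 331.2157 × 1.048402 = 347.2472
Market HK$355.95 > fair 347.2472: forward overpriced → cash-and-carry (borrow at r, buy the stock and collect the dividends, short the forward).
Profit at T = |F_mkt − F*| = |355.95 − 347.2472| = HK$8.70 per share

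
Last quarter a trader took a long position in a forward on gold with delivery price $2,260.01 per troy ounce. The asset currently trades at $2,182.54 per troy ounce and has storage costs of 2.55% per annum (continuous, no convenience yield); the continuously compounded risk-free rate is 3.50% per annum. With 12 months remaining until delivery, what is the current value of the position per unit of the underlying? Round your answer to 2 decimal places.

$56.63 per troy ounce

Current fair forward for the remaining 12 months: F = S·e^((r + u)·T), (r + u) = 0.0350 + 0.0255 = 0.0605
F = 2182.54 · e^(0.0605 × 12/12) = 2182.54 × 1.06236760 = 2318.6598
Value of long forward = (F − K)·e^(−rT) = (2318.6598 − 2260.01) · e^(−0.0350·12/12)
= 58.6498 × 0.96560542 = 56.63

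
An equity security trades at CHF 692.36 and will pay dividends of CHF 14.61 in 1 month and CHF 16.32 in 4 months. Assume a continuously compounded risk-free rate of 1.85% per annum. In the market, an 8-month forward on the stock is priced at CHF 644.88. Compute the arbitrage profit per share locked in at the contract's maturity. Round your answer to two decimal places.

CHF 24.88 per share

PV(dividends) I = 14.61·e^(−0.0185·1/12) + 16.32·e^(−0.0185·4/12) = 30.8072
Fair forward F* = (S − I)·e^(rT) = (692.36 − 30.8072)·e^0.012333 = 661.5528 × 1.012409 = 669.7620
Market CHF 644.88 < fair 669.7620: forward underpriced → reverse cash-and-carry (short the stock, invest proceeds at r, pay the dividends, go long the forward).
Profit at T = |F_mkt − F*| = |644.88 − 669.7620| = CHF 24.88 per share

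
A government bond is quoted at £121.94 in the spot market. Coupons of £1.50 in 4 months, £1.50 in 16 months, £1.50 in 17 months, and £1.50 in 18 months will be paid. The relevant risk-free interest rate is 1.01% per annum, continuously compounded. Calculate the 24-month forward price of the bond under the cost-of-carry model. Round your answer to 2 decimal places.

PV(coupons) I = 1.50·e^(−0.0101·4/12) + 1.50·e^(−0.0101·16/12) + 1.50·e^(−0.0101·17/12) + 1.50·e^(−0.0101·18/12)
I = 1.4950 + 1.4799 + 1.4787 + 1.4774 = 5.9310
F = (S − I)·e^(rT) = (121.94 − 5.9310) · e^(0.0101·24/12)
= 116.0090 · e^0.020200 = 116.0090 × 1.020405 = £118.38

£118.38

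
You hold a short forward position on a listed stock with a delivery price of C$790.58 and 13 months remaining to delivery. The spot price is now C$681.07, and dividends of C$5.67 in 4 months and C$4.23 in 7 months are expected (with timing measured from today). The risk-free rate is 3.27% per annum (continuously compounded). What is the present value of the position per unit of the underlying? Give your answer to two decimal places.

PV(remaining dividends) I = 5.67·e^(−0.0327·4/12) + 4.23·e^(−0.0327·7/12) = 9.7586
Current forward F = (S − I)·e^(rT) = (681.07 − 9.7586)·e^(0.0327·13/12) = 671.3114 × 1.036060 = 695.5189
Value (long) = (F − K)·e^(−rT) = (695.5189 − 790.58) × 0.965195 = -91.7525
Short position value = −(long value) = C$91.75

C$91.75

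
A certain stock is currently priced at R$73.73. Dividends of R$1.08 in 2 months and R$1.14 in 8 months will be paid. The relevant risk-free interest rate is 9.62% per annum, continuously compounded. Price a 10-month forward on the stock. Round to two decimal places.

PV(dividends) I = 1.08·e^(−0.0962·2/12) + 1.14·e^(−0.0962·8/12)
I = 1.0628 + 1.0692 = 2.1320
F = (S − I)·e^(rT) = (73.73 − 2.1320) · e^(0.0962·10/12)
= 71.5980 · e^0.080167 = 71.5980 × 1.083468 = R$77.57

R$77.57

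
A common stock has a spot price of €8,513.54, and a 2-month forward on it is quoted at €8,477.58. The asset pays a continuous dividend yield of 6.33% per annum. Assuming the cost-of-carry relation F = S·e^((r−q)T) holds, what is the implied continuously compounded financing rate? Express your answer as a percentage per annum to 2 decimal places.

From F = S·e^((r−q)T): (r − q) = ln(F/S)/T
ln(8477.58/8513.54) = ln(0.995776) = -0.004233
(r − q) = -0.004233 / (2/12) = -0.025398
r = ln(F/S)/T + q = -0.025398 + 0.0633 = 0.037902
r = 3.79%

3.79%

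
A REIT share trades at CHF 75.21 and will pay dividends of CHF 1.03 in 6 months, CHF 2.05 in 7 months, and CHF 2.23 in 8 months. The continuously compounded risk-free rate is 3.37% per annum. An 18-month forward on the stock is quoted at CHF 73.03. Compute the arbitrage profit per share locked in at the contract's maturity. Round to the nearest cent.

PV(dividends) I = 1.03·e^(−0.0337·6/12) + 2.05·e^(−0.0337·7/12) + 2.23·e^(−0.0337·8/12) = 5.2033
Fair forward F* = (S − I)·e^(rT) = (75.21 − 5.2033)·e^0.050550 = 70.0067 × 1.051849 = 73.6365
Market CHF 73.03 < fair 73.6365: forward underpriced → reverse cash-and-carry (short the stock, invest proceeds at r, pay the dividends, go long the forward).
Profit at T = |F_mkt − F*| = |73.03 − 73.6365| = CHF 0.61 per share

CHF 0.61 per share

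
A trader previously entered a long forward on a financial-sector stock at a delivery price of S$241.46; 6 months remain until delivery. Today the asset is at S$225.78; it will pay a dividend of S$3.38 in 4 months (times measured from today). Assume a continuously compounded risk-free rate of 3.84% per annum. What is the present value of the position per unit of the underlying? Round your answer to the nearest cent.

PV(remaining dividends) I = 3.38·e^(−0.0384·4/12) = 3.3370
Current forward F = (S − I)·e^(rT) = (225.78 − 3.3370)·e^(0.0384·6/12) = 222.4430 × 1.019386 = 226.7553
Value (long) = (F − K)·e^(−rT) = (226.7553 − 241.46) × 0.980983 = -14.4251
Value = -S$14.43

-S$14.43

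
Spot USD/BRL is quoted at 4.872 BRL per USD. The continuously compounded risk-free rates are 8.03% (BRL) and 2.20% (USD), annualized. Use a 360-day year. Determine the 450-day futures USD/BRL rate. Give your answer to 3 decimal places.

5.240

F = S·e^((r_BRL − r_USD)T) = 4.872 · e^((0.0803 − 0.0220) × 450/360)
= 4.872 · e^0.072875 = 4.872 × 1.075596
F = 5.240 BRL per USD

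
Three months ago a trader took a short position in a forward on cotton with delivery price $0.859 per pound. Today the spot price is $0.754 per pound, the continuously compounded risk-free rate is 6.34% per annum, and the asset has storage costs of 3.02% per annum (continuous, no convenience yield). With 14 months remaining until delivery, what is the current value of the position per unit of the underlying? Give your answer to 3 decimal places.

$0.017 per pound

Current fair forward for the remaining 14 months: F = S·e^((r + u)·T), (r + u) = 0.0634 + 0.0302 = 0.0936
F = 0.754 · e^(0.0936 × 14/12) = 0.754 × 1.115385 = 0.8410
Value of long forward = (F − K)·e^(−rT) = (0.8410 − 0.859) · e^(−0.0634·14/12)
= -0.0180 × 0.928703 = -0.017
Short position value = −(long value) = $0.017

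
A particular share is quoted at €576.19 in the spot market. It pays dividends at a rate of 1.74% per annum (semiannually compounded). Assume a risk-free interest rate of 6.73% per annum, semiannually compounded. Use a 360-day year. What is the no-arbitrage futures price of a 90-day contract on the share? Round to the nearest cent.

€583.27

F = S · (1+r/2)^(2T) / (1+q/2)^(2T)
= 576.19 × 1.016686 / 1.004341 = 576.19 × 1.012292
F = €583.27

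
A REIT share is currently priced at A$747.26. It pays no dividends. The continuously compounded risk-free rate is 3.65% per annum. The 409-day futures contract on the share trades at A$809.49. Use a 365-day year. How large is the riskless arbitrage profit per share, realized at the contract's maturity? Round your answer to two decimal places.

A$31.03 per share

Fair futures: F* = S·e^(carry·T), with carry = r = 0.0365
F* = 747.26 · e^(0.0365 × 409/365) = 747.26 · e^0.040900 = 747.26 × 1.041748 = A$778.4566
Market A$809.49 > fair A$778.4566: forward overpriced → cash-and-carry (buy spot, short the forward).
At maturity, profit = |F_mkt − F*| = |809.49 − 778.4566| = A$31.03 per share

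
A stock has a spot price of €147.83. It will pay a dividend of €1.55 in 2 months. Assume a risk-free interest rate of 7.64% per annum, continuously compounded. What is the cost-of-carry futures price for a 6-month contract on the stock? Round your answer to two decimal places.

PV(dividends) I = 1.55·e^(−0.0764·2/12)
I = 1.5304
F = (S − I)·e^(rT) = (147.83 − 1.5304) · e^(0.0764·6/12)
= 146.2996 · e^0.038200 = 146.2996 × 1.038939 = €152.00

€152.00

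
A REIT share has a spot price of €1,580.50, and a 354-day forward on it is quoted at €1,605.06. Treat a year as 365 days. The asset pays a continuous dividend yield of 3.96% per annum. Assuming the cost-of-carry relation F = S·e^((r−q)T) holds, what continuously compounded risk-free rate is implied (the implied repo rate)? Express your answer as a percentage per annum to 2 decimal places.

From F = S·e^((r−q)T): (r − q) = ln(F/S)/T
ln(1605.06/1580.50) = ln(1.015539) = 0.015420
(r − q) = 0.015420 / (354/365) = 0.015899
r = ln(F/S)/T + q = 0.015899 + 0.0396 = 0.055499
r = 5.55%

5.55%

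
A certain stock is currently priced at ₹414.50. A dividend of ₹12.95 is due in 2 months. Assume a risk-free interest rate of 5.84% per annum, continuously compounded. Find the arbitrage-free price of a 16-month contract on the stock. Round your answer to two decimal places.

₹434.20

PV(dividends) I = 12.95·e^(−0.0584·2/12)
I = 12.8246
F = (S − I)·e^(rT) = (414.50 − 12.8246) · e^(0.0584·16/12)
= 401.6754 · e^0.077867 = 401.6754 × 1.080979 = ₹434.20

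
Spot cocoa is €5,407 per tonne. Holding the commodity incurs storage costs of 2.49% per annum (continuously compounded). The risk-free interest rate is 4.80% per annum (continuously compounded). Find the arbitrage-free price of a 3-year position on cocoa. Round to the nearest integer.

€6,729 per tonne

Net carry = r + u − y = 0.0480 + 0.0249 − 0.0000 = 0.0729
F = S·e^((r+u−y)T) = 5407 · e^(0.0729 × 3) = 5407 · e^0.218700
= 5407 × 1.244458 = €6,729 per tonne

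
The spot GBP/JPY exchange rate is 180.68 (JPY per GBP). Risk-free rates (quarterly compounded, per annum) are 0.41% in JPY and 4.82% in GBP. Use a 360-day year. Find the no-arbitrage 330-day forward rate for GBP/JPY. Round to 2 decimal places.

By covered interest parity, F = S · (1+r_JPY/4)^(4T) / (1+r_GBP/4)^(4T)
= 180.68 × 1.003763 / 1.044898 = 180.68 × 0.960633
F = 173.57 JPY per GBP

173.57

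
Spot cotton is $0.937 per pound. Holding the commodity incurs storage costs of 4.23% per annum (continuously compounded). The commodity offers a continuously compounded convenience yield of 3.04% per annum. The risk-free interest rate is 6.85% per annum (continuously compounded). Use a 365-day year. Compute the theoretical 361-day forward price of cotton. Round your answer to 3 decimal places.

Net carry = r + u − y = 0.0685 + 0.0423 − 0.0304 = 0.0804
F = S·e^((r+u−y)T) = 0.937 · e^(0.0804 × 361/365) = 0.937 · e^0.079519
= 0.937 × 1.082766 = $1.015 per pound

$1.015 per pound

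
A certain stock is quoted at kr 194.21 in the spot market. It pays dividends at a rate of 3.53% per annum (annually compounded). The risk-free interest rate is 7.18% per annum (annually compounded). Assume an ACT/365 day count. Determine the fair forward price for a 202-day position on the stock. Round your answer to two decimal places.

kr 197.97

F = S · (1+r)^T / (1+q)^T
= 194.21 × 1.039120 / 1.019384 = 194.21 × 1.019361
F = kr 197.97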